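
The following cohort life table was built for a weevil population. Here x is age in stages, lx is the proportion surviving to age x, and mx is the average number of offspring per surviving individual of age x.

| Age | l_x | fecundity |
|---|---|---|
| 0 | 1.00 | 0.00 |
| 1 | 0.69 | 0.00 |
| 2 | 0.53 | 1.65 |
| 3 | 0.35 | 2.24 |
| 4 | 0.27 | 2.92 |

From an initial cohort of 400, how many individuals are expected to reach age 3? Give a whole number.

Expected survivors = N0 · l_3 = 400 × 0.35 = 140 → 140

140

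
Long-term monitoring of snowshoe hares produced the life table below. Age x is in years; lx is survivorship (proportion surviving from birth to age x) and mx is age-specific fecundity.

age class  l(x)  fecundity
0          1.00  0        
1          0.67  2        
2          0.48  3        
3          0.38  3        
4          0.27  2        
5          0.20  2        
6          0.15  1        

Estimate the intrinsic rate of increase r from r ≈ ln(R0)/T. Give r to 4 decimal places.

R0 = Σ lx·mx = 0 + 1.34 + 1.44 + 1.14 + 0.54 + 0.4 + 0.15 = 5.01
Σ x·lx·mx = 12.7; T = 12.7/5.01 = 2.53493…
r ≈ ln(R0)/T = ln(5.01)/2.53493… = 0.635692… → 0.6357

0.6357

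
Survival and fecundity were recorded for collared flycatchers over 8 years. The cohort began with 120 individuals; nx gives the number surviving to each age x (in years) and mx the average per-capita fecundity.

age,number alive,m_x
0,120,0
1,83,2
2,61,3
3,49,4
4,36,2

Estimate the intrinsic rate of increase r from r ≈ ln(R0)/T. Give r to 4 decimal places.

0.7175

lx = nx/n0 = nx/120: 1, 0.69167…, 0.50833…, 0.40833…, 0.3
R0 = Σ lx·mx = 0 + 1.38333… + 1.525… + 1.63333… + 0.6 = 5.141667…
Σ x·lx·mx = 11.733333…; T = 11.733333…/5.141667… = 2.28201…
r ≈ ln(R0)/T = ln(5.141667…)/2.28201… = 0.717515… → 0.7175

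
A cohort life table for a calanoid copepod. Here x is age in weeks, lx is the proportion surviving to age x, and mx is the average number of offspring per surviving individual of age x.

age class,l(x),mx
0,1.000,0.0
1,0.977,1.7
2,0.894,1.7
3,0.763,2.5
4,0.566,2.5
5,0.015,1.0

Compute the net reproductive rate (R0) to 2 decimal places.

lx·mx by age: 0, 1.6609, 1.5198, 1.9075, 1.415, 0.015
R0 = Σ lx·mx = 6.5182 → 6.52

6.52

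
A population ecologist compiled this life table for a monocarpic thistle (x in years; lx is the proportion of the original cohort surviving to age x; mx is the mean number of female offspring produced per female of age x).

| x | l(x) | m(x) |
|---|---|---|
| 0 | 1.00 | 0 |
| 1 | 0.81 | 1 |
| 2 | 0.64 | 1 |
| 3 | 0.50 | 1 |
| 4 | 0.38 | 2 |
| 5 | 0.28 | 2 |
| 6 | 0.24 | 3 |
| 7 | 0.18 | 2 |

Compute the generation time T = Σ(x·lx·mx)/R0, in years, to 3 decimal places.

3.740

lx·mx: 0, 0.81, 0.64, 0.5, 0.76, 0.56, 0.72, 0.36 → R0 = 4.35
x·lx·mx: 0, 0.81, 1.28, 1.5, 3.04, 2.8, 4.32, 2.52 → Σ = 16.27
T = 16.27 / 4.35 = 3.74023… → 3.740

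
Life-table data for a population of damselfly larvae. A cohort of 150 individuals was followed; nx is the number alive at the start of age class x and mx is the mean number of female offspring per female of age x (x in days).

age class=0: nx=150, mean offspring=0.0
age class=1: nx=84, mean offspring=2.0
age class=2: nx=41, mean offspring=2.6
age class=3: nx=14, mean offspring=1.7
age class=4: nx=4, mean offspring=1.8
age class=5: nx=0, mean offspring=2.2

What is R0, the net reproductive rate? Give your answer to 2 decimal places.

lx = nx/n0 = nx/150: 1, 0.56, 0.27333…, 0.09333…, 0.02667…, 0
lx·mx by age: 0, 1.12, 0.710667…, 0.158667…, 0.048…, 0
R0 = Σ lx·mx = 2.037333… → 2.04

2.04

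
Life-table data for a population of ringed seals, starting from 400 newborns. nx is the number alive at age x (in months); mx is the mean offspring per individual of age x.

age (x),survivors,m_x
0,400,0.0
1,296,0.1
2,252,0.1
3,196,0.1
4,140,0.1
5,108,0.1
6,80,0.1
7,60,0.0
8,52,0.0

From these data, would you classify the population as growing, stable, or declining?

declining

lx = nx/n0 = nx/400: 1, 0.74, 0.63, 0.49, 0.35, 0.27, 0.2, 0.15, 0.13
R0 = Σ lx·mx = 0 + 0.074 + 0.063 + 0.049 + 0.035 + 0.027 + 0.02 + 0 + 0 = 0.268
R0 < 1, so the population is declining.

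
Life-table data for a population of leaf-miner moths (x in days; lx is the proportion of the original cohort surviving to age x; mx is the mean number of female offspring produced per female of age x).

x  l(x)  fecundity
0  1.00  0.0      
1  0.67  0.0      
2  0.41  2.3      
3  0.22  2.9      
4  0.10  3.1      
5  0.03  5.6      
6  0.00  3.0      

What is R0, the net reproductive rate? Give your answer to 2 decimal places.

lx·mx by age: 0, 0, 0.943, 0.638, 0.31, 0.168, 0
R0 = Σ lx·mx = 2.059 → 2.06

2.06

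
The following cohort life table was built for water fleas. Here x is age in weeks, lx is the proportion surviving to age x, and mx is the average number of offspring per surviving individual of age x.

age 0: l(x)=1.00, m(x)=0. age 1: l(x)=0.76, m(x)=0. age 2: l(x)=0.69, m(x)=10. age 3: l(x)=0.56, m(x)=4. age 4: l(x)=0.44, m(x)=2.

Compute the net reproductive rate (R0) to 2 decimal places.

lx·mx by age: 0, 0, 6.9, 2.24, 0.88
R0 = Σ lx·mx = 10.02 → 10.02

10.02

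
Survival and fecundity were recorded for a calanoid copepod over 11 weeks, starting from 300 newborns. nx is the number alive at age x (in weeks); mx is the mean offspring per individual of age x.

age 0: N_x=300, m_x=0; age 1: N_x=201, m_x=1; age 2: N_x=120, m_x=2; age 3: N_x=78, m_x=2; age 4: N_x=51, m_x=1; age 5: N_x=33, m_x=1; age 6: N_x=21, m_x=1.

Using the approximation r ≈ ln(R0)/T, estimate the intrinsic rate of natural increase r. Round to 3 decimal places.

0.363

lx = nx/n0 = nx/300: 1, 0.67, 0.4, 0.26, 0.17, 0.11, 0.07
R0 = Σ lx·mx = 0 + 0.67 + 0.8 + 0.52 + 0.17 + 0.11 + 0.07 = 2.34
Σ x·lx·mx = 5.48; T = 5.48/2.34 = 2.34188…
r ≈ ln(R0)/T = ln(2.34)/2.34188… = 0.36302… → 0.363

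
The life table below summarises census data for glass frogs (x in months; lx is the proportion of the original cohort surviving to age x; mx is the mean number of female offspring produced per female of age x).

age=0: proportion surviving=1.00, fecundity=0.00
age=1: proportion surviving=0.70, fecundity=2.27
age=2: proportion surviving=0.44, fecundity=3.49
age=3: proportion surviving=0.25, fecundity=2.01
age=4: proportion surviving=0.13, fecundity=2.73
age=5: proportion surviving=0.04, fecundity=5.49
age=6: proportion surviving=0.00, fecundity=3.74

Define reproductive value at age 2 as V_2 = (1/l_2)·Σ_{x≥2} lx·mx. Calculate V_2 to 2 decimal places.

lx·mx for x ≥ 2: 1.5356, 0.5025, 0.3549, 0.2196, 0 → sum = 2.6126
V_2 = 2.6126 / l_2 = 2.6126 / 0.44 = 5.937727… → 5.94

5.94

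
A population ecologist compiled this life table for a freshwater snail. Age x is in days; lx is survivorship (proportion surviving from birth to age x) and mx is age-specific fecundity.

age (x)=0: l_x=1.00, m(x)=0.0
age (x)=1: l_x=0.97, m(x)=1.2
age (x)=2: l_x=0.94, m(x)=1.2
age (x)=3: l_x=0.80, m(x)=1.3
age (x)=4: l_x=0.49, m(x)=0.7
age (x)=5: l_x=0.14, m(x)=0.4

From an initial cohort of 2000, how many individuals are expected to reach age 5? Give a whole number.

Expected survivors = N0 · l_5 = 2000 × 0.14 = 280 → 280

280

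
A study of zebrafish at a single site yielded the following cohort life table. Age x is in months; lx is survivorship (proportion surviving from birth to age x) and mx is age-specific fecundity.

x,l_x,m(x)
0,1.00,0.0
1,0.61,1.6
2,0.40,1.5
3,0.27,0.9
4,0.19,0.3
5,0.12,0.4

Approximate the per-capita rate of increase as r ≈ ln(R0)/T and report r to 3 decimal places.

0.373

R0 = Σ lx·mx = 0 + 0.976 + 0.6 + 0.243 + 0.057 + 0.048 = 1.924
Σ x·lx·mx = 3.373; T = 3.373/1.924 = 1.75312…
r ≈ ln(R0)/T = ln(1.924)/1.75312… = 0.37328… → 0.373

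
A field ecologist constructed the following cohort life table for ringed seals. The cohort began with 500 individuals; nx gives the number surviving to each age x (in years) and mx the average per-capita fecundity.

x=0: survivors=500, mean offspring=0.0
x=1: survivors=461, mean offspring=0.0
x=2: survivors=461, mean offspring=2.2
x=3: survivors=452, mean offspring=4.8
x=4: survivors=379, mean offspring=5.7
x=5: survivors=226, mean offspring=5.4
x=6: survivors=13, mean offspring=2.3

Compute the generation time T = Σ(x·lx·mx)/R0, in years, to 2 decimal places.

lx = nx/n0 = nx/500: 1, 0.922, 0.922, 0.904, 0.758, 0.452, 0.026
lx·mx: 0, 0, 2.0284, 4.3392, 4.3206, 2.4408, 0.0598 → R0 = 13.1888
x·lx·mx: 0, 0, 4.0568, 13.0176, 17.2824, 12.204, 0.3588 → Σ = 46.9196
T = 46.9196 / 13.1888 = 3.557534… → 3.56

3.56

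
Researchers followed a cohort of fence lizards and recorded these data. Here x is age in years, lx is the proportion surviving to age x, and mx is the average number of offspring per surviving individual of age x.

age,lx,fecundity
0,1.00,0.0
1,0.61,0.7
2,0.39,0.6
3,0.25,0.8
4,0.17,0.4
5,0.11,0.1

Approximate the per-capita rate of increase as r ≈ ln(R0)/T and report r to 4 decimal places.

R0 = Σ lx·mx = 0 + 0.427 + 0.234 + 0.2 + 0.068 + 0.011 = 0.94
Σ x·lx·mx = 1.822; T = 1.822/0.94 = 1.9383…
r ≈ ln(R0)/T = ln(0.94)/1.9383… = -0.031923… → -0.0319

-0.0319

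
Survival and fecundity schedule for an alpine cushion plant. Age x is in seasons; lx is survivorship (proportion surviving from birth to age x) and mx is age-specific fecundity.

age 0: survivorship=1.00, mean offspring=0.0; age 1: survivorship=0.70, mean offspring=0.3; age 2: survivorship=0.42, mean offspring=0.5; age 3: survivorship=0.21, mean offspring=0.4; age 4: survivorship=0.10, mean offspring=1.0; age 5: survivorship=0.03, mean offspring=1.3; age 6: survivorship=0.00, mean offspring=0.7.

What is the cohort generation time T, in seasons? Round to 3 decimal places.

2.297

lx·mx: 0, 0.21, 0.21, 0.084, 0.1, 0.039, 0 → R0 = 0.643
x·lx·mx: 0, 0.21, 0.42, 0.252, 0.4, 0.195, 0 → Σ = 1.477
T = 1.477 / 0.643 = 2.297045… → 2.297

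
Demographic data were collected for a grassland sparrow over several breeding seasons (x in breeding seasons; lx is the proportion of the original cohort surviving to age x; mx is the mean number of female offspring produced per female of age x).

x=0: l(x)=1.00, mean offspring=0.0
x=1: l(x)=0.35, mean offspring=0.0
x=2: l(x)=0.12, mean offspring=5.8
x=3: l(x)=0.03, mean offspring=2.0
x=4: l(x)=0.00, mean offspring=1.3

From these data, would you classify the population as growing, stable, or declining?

R0 = Σ lx·mx = 0 + 0 + 0.696 + 0.06 + 0 = 0.756
R0 < 1, so the population is declining.

declining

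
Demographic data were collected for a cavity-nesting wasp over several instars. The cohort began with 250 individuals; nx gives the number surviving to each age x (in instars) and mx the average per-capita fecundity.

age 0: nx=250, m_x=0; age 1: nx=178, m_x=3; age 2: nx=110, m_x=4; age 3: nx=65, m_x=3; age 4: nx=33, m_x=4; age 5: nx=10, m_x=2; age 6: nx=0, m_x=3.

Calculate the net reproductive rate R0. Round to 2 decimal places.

5.28

lx = nx/n0 = nx/250: 1, 0.712, 0.44, 0.26, 0.132, 0.04, 0
lx·mx by age: 0, 2.136, 1.76, 0.78, 0.528, 0.08, 0
R0 = Σ lx·mx = 5.284 → 5.28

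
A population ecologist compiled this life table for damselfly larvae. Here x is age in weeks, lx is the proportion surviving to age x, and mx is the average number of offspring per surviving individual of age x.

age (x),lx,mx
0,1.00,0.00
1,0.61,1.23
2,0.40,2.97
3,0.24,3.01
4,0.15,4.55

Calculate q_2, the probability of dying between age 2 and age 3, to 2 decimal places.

q_2 = (l_2 − l_3) / l_2 = (0.4 − 0.24) / 0.4
     = 0.16 / 0.4 = 0.4 → 0.40

0.40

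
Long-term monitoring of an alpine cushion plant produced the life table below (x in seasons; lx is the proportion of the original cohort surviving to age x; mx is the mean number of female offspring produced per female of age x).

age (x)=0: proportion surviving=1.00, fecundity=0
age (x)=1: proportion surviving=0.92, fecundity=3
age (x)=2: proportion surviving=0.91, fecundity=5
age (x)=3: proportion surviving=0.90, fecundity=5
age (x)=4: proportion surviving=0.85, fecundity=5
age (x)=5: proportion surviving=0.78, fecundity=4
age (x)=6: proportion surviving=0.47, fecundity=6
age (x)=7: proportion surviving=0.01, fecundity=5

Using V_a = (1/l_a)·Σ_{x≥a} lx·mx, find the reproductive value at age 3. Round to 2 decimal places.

16.38

lx·mx for x ≥ 3: 4.5, 4.25, 3.12, 2.82, 0.05 → sum = 14.74
V_3 = 14.74 / l_3 = 14.74 / 0.9 = 16.377778… → 16.38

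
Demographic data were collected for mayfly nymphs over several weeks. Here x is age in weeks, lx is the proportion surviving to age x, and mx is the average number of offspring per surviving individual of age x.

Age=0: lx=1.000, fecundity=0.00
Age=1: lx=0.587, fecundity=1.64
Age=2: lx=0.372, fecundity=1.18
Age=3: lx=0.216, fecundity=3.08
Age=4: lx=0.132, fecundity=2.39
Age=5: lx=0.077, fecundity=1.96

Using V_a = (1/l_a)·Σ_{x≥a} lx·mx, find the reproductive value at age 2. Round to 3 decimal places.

4.222

lx·mx for x ≥ 2: 0.43896, 0.66528, 0.31548, 0.15092 → sum = 1.57064
V_2 = 1.57064 / l_2 = 1.57064 / 0.372 = 4.222151… → 4.222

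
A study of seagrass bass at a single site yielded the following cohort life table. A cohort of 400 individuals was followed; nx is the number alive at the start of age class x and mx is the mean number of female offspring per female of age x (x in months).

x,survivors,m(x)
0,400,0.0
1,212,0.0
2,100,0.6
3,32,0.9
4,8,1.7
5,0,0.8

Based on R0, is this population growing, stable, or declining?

lx = nx/n0 = nx/400: 1, 0.53, 0.25, 0.08, 0.02, 0
R0 = Σ lx·mx = 0 + 0 + 0.15 + 0.072 + 0.034 + 0 = 0.256
R0 < 1, so the population is declining.

declining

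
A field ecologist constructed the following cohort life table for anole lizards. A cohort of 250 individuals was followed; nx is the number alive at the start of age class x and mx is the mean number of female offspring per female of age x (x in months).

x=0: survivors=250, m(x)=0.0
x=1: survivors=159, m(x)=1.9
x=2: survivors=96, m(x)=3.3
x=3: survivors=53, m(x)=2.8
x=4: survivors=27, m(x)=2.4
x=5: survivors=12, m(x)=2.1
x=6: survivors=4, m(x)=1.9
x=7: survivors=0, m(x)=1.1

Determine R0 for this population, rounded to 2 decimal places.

3.46

lx = nx/n0 = nx/250: 1, 0.636, 0.384, 0.212, 0.108, 0.048, 0.016, 0
lx·mx by age: 0, 1.2084, 1.2672, 0.5936, 0.2592, 0.1008, 0.0304, 0
R0 = Σ lx·mx = 3.4596 → 3.46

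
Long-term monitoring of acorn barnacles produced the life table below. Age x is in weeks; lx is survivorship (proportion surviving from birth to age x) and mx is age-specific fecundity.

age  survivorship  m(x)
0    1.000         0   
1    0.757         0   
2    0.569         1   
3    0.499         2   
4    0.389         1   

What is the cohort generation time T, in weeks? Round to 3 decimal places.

2.908

lx·mx: 0, 0, 0.569, 0.998, 0.389 → R0 = 1.956
x·lx·mx: 0, 0, 1.138, 2.994, 1.556 → Σ = 5.688
T = 5.688 / 1.956 = 2.907975… → 2.908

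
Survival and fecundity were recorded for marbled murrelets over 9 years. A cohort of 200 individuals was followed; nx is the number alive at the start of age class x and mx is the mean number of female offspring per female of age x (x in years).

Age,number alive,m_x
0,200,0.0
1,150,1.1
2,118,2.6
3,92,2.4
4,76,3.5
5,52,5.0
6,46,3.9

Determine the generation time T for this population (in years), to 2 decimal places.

3.49

lx = nx/n0 = nx/200: 1, 0.75, 0.59, 0.46, 0.38, 0.26, 0.23
lx·mx: 0, 0.825, 1.534, 1.104, 1.33, 1.3, 0.897 → R0 = 6.99
x·lx·mx: 0, 0.825, 3.068, 3.312, 5.32, 6.5, 5.382 → Σ = 24.407
T = 24.407 / 6.99 = 3.491702… → 3.49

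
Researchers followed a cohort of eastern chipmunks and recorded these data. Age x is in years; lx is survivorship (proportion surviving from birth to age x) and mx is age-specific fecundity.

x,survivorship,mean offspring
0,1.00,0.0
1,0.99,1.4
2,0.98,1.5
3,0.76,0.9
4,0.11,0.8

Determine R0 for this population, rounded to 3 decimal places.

3.628

lx·mx by age: 0, 1.386, 1.47, 0.684, 0.088
R0 = Σ lx·mx = 3.628 → 3.628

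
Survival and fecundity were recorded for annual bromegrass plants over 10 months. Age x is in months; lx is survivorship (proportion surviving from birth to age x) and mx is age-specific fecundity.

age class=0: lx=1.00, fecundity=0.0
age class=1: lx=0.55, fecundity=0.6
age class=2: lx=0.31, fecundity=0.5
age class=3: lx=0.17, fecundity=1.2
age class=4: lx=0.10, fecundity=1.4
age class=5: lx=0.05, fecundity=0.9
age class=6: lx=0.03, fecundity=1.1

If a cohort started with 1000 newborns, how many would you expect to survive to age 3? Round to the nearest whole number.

170

Expected survivors = N0 · l_3 = 1000 × 0.17 = 170 → 170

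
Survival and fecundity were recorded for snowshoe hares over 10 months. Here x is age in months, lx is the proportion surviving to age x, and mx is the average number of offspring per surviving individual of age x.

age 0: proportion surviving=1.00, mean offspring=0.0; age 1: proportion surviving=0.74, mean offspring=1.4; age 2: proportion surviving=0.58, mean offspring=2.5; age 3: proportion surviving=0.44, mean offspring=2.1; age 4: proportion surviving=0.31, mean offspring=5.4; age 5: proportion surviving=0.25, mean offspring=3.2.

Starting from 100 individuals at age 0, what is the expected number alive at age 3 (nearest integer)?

Expected survivors = N0 · l_3 = 100 × 0.44 = 44 → 44

44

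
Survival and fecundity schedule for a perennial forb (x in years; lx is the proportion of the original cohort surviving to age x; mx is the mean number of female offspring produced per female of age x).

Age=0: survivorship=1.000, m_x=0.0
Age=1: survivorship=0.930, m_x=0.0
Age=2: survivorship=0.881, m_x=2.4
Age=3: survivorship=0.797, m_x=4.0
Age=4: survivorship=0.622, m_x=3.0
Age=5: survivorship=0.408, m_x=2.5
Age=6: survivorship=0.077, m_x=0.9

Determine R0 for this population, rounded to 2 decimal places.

lx·mx by age: 0, 0, 2.1144, 3.188, 1.866, 1.02, 0.0693
R0 = Σ lx·mx = 8.2577 → 8.26

8.26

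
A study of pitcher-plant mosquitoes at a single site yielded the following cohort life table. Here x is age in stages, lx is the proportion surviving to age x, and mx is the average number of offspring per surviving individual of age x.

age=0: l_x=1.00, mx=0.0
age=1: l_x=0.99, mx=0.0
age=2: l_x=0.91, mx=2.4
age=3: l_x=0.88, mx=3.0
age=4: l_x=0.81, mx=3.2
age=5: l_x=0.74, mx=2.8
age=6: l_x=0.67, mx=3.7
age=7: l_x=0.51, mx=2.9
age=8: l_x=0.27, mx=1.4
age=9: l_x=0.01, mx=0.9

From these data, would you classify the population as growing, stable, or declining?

growing

R0 = Σ lx·mx = 0 + 0 + 2.184 + 2.64 + 2.592 + 2.072 + 2.479 + 1.479 + 0.378 + 0.009 = 13.833
R0 > 1, so the population is growing.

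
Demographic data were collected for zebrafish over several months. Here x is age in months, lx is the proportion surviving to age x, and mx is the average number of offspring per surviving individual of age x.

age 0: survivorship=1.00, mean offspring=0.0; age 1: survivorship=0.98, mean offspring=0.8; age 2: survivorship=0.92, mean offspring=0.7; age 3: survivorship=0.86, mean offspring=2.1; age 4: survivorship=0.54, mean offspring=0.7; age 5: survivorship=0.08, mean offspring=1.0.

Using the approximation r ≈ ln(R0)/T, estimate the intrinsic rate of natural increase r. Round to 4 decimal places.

R0 = Σ lx·mx = 0 + 0.784 + 0.644 + 1.806 + 0.378 + 0.08 = 3.692
Σ x·lx·mx = 9.402; T = 9.402/3.692 = 2.54659…
r ≈ ln(R0)/T = ln(3.692)/2.54659… = 0.512909… → 0.5129

0.5129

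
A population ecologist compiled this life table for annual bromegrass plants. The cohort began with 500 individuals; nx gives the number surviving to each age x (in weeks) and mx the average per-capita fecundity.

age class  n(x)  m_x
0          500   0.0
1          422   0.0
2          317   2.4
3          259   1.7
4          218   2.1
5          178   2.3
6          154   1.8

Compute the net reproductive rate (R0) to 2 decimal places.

lx = nx/n0 = nx/500: 1, 0.844, 0.634, 0.518, 0.436, 0.356, 0.308
lx·mx by age: 0, 0, 1.5216, 0.8806, 0.9156, 0.8188, 0.5544
R0 = Σ lx·mx = 4.691 → 4.69

4.69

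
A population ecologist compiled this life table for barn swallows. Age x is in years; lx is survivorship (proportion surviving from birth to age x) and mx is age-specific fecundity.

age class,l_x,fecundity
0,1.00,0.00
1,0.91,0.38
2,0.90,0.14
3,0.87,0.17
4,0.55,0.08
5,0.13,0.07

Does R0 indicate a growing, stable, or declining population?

declining

R0 = Σ lx·mx = 0 + 0.3458 + 0.126 + 0.1479 + 0.044 + 0.0091 = 0.6728
R0 < 1, so the population is declining.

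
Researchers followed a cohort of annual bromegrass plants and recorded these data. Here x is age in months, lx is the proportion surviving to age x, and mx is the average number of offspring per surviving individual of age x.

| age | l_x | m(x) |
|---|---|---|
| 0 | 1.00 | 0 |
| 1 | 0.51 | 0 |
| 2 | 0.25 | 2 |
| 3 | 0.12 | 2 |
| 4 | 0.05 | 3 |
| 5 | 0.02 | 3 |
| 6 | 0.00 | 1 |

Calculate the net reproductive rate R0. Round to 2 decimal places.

0.95

lx·mx by age: 0, 0, 0.5, 0.24, 0.15, 0.06, 0
R0 = Σ lx·mx = 0.95 → 0.95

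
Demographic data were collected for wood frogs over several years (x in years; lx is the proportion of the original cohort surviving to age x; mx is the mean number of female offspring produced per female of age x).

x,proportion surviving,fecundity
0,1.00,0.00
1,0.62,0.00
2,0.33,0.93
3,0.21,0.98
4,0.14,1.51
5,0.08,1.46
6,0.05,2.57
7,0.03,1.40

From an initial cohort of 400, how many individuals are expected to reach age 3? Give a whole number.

84

Expected survivors = N0 · l_3 = 400 × 0.21 = 84 → 84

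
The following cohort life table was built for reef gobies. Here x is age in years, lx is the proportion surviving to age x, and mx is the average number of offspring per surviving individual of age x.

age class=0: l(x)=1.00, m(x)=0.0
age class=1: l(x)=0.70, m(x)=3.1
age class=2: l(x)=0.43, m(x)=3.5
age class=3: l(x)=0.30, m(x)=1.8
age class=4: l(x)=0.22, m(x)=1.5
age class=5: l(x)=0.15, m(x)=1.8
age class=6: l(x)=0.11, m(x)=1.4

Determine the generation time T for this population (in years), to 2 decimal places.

2.09

lx·mx: 0, 2.17, 1.505, 0.54, 0.33, 0.27, 0.154 → R0 = 4.969
x·lx·mx: 0, 2.17, 3.01, 1.62, 1.32, 1.35, 0.924 → Σ = 10.394
T = 10.394 / 4.969 = 2.091769… → 2.09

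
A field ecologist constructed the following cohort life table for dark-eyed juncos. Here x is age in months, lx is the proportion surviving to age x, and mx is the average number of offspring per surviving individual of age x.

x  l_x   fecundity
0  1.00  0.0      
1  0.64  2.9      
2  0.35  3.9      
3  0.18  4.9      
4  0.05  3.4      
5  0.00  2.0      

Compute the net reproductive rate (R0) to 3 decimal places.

lx·mx by age: 0, 1.856, 1.365, 0.882, 0.17, 0
R0 = Σ lx·mx = 4.273 → 4.273

4.273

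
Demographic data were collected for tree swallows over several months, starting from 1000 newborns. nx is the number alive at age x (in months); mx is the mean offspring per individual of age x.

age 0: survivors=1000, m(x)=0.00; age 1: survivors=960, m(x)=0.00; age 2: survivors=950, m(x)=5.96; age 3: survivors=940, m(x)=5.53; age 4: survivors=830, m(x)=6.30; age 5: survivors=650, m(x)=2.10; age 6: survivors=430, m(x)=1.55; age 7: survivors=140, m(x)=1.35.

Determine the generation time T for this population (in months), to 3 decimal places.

3.276

lx = nx/n0 = nx/1000: 1, 0.96, 0.95, 0.94, 0.83, 0.65, 0.43, 0.14
lx·mx: 0, 0, 5.662, 5.1982, 5.229, 1.365, 0.6665, 0.189 → R0 = 18.3097
x·lx·mx: 0, 0, 11.324, 15.5946, 20.916, 6.825, 3.999, 1.323 → Σ = 59.9816
T = 59.9816 / 18.3097 = 3.275947… → 3.276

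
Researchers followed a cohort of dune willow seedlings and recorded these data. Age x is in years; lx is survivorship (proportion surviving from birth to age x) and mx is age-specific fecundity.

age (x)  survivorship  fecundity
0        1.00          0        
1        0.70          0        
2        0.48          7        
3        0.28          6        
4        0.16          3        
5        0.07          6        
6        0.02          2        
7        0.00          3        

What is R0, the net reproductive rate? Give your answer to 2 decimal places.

lx·mx by age: 0, 0, 3.36, 1.68, 0.48, 0.42, 0.04, 0
R0 = Σ lx·mx = 5.98 → 5.98

5.98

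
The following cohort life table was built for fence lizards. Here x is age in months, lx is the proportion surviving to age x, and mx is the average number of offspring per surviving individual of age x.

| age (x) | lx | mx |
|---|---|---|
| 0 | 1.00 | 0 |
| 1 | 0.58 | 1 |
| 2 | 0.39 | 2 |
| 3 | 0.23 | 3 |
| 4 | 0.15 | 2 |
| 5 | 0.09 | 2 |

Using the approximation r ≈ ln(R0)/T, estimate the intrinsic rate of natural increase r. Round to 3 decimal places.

R0 = Σ lx·mx = 0 + 0.58 + 0.78 + 0.69 + 0.3 + 0.18 = 2.53
Σ x·lx·mx = 6.31; T = 6.31/2.53 = 2.49407…
r ≈ ln(R0)/T = ln(2.53)/2.49407… = 0.37217… → 0.372

0.372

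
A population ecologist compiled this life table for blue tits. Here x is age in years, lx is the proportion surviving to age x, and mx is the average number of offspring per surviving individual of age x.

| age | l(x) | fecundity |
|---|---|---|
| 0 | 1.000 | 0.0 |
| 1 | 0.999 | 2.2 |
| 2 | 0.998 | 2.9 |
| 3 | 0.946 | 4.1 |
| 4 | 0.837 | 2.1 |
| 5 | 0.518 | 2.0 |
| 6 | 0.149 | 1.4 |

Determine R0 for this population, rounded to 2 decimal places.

lx·mx by age: 0, 2.1978, 2.8942, 3.8786, 1.7577, 1.036, 0.2086
R0 = Σ lx·mx = 11.9729 → 11.97

11.97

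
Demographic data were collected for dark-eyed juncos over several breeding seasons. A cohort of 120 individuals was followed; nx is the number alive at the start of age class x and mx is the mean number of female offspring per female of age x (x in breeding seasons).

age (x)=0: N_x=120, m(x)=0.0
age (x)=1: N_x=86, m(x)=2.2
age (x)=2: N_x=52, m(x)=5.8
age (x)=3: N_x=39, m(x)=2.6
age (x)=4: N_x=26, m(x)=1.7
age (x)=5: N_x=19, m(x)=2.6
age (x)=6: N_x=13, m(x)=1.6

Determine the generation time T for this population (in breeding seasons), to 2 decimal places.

2.33

lx = nx/n0 = nx/120: 1, 0.71667…, 0.43333…, 0.325, 0.21667…, 0.15833…, 0.10833…
lx·mx: 0, 1.576667…, 2.513333…, 0.845, 0.368333…, 0.411667…, 0.173333… → R0 = 5.888333…
x·lx·mx: 0, 1.576667…, 5.026667…, 2.535, 1.473333…, 2.058333…, 1.04… → Σ = 13.71…
T = 13.71… / 5.888333… = 2.328333… → 2.33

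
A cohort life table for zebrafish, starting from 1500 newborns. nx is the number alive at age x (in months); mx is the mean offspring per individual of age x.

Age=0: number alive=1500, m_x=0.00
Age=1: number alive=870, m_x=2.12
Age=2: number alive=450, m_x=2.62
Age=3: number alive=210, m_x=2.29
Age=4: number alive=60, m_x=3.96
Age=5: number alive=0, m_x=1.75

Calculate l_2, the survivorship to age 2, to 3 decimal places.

l_2 = n_2/n_0 = 450/1500 = 0.3 → 0.300

0.300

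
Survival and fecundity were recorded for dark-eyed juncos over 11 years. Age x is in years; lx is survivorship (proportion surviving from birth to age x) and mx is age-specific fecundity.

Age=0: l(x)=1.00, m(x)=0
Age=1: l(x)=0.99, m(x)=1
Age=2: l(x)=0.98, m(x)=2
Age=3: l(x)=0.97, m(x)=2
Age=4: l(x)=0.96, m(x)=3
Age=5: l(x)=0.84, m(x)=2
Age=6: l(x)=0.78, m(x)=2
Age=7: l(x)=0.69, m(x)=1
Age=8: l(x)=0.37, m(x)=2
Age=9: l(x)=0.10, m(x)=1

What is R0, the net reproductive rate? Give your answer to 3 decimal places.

lx·mx by age: 0, 0.99, 1.96, 1.94, 2.88, 1.68, 1.56, 0.69, 0.74, 0.1
R0 = Σ lx·mx = 12.54 → 12.540

12.540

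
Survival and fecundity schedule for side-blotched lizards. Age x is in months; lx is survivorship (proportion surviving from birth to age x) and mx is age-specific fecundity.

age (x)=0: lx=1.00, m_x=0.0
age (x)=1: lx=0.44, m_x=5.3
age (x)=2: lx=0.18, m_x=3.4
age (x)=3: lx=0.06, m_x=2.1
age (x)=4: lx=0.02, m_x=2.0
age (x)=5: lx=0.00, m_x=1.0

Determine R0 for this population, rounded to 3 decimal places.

3.110

lx·mx by age: 0, 2.332, 0.612, 0.126, 0.04, 0
R0 = Σ lx·mx = 3.11 → 3.110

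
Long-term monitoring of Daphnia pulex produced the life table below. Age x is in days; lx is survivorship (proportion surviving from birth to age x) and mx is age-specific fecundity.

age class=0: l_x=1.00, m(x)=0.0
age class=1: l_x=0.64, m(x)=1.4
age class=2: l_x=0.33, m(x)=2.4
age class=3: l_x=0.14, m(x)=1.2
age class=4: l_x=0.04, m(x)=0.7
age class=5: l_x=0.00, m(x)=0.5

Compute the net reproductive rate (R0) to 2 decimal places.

lx·mx by age: 0, 0.896, 0.792, 0.168, 0.028, 0
R0 = Σ lx·mx = 1.884 → 1.88

1.88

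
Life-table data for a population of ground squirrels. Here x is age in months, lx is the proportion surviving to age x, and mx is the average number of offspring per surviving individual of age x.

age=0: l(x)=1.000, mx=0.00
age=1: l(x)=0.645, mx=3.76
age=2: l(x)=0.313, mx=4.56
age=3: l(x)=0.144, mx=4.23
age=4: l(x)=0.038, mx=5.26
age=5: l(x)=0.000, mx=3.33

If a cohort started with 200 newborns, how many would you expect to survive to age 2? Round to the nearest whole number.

Expected survivors = N0 · l_2 = 200 × 0.313 = 62.6 → 63

63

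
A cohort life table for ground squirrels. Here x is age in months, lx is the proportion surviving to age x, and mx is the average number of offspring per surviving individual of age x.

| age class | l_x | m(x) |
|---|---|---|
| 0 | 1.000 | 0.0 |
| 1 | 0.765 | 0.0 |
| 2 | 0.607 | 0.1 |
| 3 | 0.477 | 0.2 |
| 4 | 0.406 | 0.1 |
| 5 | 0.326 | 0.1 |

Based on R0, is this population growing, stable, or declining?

declining

R0 = Σ lx·mx = 0 + 0 + 0.0607 + 0.0954 + 0.0406 + 0.0326 = 0.2293
R0 < 1, so the population is declining.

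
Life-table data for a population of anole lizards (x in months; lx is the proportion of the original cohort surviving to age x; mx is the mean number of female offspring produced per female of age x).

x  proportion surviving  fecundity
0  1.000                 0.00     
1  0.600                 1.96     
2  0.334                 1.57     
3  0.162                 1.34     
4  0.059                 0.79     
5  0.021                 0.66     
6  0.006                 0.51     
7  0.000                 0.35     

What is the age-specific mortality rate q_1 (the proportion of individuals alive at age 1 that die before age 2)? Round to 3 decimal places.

q_1 = (l_1 − l_2) / l_1 = (0.6 − 0.334) / 0.6
     = 0.266 / 0.6 = 0.443333… → 0.443

0.443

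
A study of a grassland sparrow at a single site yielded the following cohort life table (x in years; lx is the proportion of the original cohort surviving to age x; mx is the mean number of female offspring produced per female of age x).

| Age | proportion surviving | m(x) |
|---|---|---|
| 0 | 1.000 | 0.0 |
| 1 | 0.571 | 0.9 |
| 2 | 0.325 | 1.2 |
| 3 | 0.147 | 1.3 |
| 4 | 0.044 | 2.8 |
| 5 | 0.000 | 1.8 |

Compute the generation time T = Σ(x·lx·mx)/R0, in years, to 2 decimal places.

lx·mx: 0, 0.5139, 0.39, 0.1911, 0.1232, 0 → R0 = 1.2182
x·lx·mx: 0, 0.5139, 0.78, 0.5733, 0.4928, 0 → Σ = 2.36
T = 2.36 / 1.2182 = 1.937285… → 1.94

1.94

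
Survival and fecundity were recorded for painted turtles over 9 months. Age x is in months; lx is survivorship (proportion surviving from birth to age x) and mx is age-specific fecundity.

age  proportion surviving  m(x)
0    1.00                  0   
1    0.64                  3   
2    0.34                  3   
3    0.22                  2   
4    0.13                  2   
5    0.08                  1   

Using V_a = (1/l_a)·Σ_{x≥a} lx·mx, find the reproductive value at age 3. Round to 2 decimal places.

3.55

lx·mx for x ≥ 3: 0.44, 0.26, 0.08 → sum = 0.78
V_3 = 0.78 / l_3 = 0.78 / 0.22 = 3.545455… → 3.55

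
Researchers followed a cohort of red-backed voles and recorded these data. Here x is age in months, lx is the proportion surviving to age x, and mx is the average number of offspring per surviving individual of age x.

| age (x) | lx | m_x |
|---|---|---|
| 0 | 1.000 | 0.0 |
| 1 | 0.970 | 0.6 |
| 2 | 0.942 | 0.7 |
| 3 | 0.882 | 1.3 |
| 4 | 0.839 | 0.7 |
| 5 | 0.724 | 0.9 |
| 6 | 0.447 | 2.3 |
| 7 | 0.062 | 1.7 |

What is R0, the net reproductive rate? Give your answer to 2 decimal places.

lx·mx by age: 0, 0.582, 0.6594, 1.1466, 0.5873, 0.6516, 1.0281, 0.1054
R0 = Σ lx·mx = 4.7604 → 4.76

4.76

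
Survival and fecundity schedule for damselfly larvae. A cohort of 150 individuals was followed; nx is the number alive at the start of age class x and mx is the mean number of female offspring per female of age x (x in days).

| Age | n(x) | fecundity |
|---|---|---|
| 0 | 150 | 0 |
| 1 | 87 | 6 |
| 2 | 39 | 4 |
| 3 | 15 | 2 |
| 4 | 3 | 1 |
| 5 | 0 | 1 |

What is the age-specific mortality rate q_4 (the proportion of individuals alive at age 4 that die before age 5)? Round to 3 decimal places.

lx = nx/n0 = nx/150: 1, 0.58, 0.26, 0.1, 0.02, 0
q_4 = (l_4 − l_5) / l_4 = (0.02 − 0) / 0.02
     = 0.02 / 0.02 = 1 → 1.000

1.000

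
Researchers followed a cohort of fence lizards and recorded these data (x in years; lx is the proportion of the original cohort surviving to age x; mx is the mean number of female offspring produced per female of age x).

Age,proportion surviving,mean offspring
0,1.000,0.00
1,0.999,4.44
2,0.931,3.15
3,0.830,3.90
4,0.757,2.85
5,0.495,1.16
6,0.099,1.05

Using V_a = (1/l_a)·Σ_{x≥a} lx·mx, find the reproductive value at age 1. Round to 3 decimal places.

13.454

lx·mx for x ≥ 1: 4.43556, 2.93265, 3.237, 2.15745, 0.5742, 0.10395 → sum = 13.44081
V_1 = 13.44081 / l_1 = 13.44081 / 0.999 = 13.454264… → 13.454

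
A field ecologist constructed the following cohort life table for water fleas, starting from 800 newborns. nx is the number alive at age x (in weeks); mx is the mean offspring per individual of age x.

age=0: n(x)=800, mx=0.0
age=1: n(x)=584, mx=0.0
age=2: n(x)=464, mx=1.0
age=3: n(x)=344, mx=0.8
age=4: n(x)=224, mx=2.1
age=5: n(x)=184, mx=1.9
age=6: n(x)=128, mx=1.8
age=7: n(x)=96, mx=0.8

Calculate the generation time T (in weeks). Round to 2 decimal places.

lx = nx/n0 = nx/800: 1, 0.73, 0.58, 0.43, 0.28, 0.23, 0.16, 0.12
lx·mx: 0, 0, 0.58, 0.344, 0.588, 0.437, 0.288, 0.096 → R0 = 2.333
x·lx·mx: 0, 0, 1.16, 1.032, 2.352, 2.185, 1.728, 0.672 → Σ = 9.129
T = 9.129 / 2.333 = 3.912988… → 3.91

3.91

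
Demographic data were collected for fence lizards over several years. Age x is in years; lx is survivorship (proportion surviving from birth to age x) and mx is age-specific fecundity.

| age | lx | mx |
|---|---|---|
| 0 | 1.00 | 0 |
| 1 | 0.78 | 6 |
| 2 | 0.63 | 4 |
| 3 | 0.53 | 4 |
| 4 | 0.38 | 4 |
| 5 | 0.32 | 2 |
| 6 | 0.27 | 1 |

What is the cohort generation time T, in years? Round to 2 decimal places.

lx·mx: 0, 4.68, 2.52, 2.12, 1.52, 0.64, 0.27 → R0 = 11.75
x·lx·mx: 0, 4.68, 5.04, 6.36, 6.08, 3.2, 1.62 → Σ = 26.98
T = 26.98 / 11.75 = 2.29617… → 2.30

2.30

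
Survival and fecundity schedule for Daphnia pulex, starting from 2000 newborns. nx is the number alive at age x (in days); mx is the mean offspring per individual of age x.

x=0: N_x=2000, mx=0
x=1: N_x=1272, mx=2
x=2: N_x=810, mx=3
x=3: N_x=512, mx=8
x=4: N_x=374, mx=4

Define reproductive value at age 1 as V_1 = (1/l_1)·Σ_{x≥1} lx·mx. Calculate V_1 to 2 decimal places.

lx = nx/n0 = nx/2000: 1, 0.636, 0.405, 0.256, 0.187
lx·mx for x ≥ 1: 1.272, 1.215, 2.048, 0.748 → sum = 5.283
V_1 = 5.283 / l_1 = 5.283 / 0.636 = 8.306604… → 8.31

8.31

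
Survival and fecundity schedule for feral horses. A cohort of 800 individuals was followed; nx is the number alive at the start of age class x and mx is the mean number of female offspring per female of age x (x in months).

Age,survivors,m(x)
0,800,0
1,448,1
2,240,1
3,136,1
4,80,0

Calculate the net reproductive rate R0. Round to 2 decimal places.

lx = nx/n0 = nx/800: 1, 0.56, 0.3, 0.17, 0.1
lx·mx by age: 0, 0.56, 0.3, 0.17, 0
R0 = Σ lx·mx = 1.03 → 1.03

1.03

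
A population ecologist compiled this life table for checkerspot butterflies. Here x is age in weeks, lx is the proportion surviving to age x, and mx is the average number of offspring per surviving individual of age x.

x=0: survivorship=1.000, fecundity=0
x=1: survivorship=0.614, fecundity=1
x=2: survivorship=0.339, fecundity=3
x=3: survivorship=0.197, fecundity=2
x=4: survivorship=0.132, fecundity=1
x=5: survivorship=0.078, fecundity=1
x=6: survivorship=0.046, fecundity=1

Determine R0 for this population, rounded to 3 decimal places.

lx·mx by age: 0, 0.614, 1.017, 0.394, 0.132, 0.078, 0.046
R0 = Σ lx·mx = 2.281 → 2.281

2.281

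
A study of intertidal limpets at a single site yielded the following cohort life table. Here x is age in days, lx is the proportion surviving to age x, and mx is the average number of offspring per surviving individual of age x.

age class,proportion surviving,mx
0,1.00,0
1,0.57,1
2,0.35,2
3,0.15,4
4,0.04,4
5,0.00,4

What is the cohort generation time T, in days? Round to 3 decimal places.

lx·mx: 0, 0.57, 0.7, 0.6, 0.16, 0 → R0 = 2.03
x·lx·mx: 0, 0.57, 1.4, 1.8, 0.64, 0 → Σ = 4.41
T = 4.41 / 2.03 = 2.172414… → 2.172

2.172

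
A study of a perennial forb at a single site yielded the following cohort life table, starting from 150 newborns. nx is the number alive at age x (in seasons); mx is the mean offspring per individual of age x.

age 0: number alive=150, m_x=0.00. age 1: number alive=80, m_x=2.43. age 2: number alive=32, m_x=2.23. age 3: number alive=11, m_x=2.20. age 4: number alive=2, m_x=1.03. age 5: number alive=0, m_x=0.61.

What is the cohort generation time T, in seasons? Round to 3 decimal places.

lx = nx/n0 = nx/150: 1, 0.53333…, 0.21333…, 0.07333…, 0.01333…, 0
lx·mx: 0, 1.296…, 0.475733…, 0.161333…, 0.013733…, 0 → R0 = 1.9468…
x·lx·mx: 0, 1.296…, 0.951467…, 0.484…, 0.054933…, 0 → Σ = 2.7864…
T = 2.7864… / 1.9468… = 1.431272… → 1.431

1.431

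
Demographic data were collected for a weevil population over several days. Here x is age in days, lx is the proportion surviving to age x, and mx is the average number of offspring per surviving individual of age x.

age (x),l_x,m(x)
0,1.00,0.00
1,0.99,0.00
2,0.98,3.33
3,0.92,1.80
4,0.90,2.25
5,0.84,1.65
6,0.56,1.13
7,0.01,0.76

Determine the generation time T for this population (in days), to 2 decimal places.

lx·mx: 0, 0, 3.2634, 1.656, 2.025, 1.386, 0.6328, 0.0076 → R0 = 8.9708
x·lx·mx: 0, 0, 6.5268, 4.968, 8.1, 6.93, 3.7968, 0.0532 → Σ = 30.3748
T = 30.3748 / 8.9708 = 3.385963… → 3.39

3.39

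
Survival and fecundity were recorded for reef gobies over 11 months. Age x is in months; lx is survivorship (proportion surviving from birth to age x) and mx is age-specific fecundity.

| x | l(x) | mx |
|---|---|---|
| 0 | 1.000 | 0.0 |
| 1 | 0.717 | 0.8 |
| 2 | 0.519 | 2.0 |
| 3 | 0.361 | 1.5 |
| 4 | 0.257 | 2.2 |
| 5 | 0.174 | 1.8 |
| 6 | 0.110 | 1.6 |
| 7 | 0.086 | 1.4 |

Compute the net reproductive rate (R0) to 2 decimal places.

lx·mx by age: 0, 0.5736, 1.038, 0.5415, 0.5654, 0.3132, 0.176, 0.1204
R0 = Σ lx·mx = 3.3281 → 3.33

3.33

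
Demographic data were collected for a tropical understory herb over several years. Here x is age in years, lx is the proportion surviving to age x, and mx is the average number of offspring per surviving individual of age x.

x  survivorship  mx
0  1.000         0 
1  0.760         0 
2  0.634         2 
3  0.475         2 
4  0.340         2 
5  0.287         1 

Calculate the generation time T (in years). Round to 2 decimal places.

lx·mx: 0, 0, 1.268, 0.95, 0.68, 0.287 → R0 = 3.185
x·lx·mx: 0, 0, 2.536, 2.85, 2.72, 1.435 → Σ = 9.541
T = 9.541 / 3.185 = 2.995604… → 3.00

3.00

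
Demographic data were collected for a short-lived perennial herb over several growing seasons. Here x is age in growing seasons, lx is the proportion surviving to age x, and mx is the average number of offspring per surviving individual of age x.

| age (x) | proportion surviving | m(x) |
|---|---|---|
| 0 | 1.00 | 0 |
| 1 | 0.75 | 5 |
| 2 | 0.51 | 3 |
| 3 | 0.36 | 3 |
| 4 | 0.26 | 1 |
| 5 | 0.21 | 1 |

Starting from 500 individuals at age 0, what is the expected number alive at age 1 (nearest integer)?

Expected survivors = N0 · l_1 = 500 × 0.75 = 375 → 375

375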